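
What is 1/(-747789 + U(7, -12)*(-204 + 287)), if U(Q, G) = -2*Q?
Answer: -1/748951 ≈ -1.3352e-6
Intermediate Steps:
1/(-747789 + U(7, -12)*(-204 + 287)) = 1/(-747789 + (-2*7)*(-204 + 287)) = 1/(-747789 - 14*83) = 1/(-747789 - 1162) = 1/(-748951) = -1/748951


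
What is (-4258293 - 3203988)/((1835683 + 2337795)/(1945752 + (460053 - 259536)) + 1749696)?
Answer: -16016062379589/3755322457702 ≈ -4.2649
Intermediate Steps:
(-4258293 - 3203988)/((1835683 + 2337795)/(1945752 + (460053 - 259536)) + 1749696) = -7462281/(4173478/(1945752 + 200517) + 1749696) = -7462281/(4173478/2146269 + 1749696) = -7462281/3755322457702/2146269 = -7462281*2146269/3755322457702 = -16016062379589/3755322457702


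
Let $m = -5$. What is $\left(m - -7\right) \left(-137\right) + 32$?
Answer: $-242$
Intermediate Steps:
$\left(m - -7\right) \left(-137\right) + 32 = \left(-5 - -7\right) \left(-137\right) + 32 = \left(-5 + 7\right) \left(-137\right) + 32 = 2 \left(-137\right) + 32 = -274 + 32 = -242$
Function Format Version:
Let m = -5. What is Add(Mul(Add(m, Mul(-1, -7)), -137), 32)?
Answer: -242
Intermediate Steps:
Add(Mul(Add(m, Mul(-1, -7)), -137), 32) = Add(Mul(Add(-5, Mul(-1, -7)), -137), 32) = Add(Mul(Add(-5, 7), -137), 32) = Add(Mul(2, -137), 32) = Add(-274, 32) = -242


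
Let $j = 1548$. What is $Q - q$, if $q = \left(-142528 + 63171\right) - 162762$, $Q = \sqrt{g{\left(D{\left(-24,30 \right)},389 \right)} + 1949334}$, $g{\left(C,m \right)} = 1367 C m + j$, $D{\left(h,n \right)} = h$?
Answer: $242119 + 393 i \sqrt{70} \approx 2.4212 \cdot 10^{5} + 3288.1 i$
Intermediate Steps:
$g{\left(C,m \right)} = 1548 + 1367 C m$ ($g{\left(C,m \right)} = 1367 C m + 1548 = 1548 + 1367 C m$)
$Q = 393 i \sqrt{70}$ ($Q = \sqrt{\left(1548 + 1367 \left(-24\right) 389\right) + 1949334} = \sqrt{\left(1548 - 12762312\right) + 1949334} = \sqrt{-12760764 + 1949334} = \sqrt{-10811430} = 393 i \sqrt{70} \approx 3288.1 i$)
$q = -242119$ ($q = -79357 - 162762 = -242119$)
$Q - q = 393 i \sqrt{70} - -242119 = 393 i \sqrt{70} + 242119 = 242119 + 393 i \sqrt{70}$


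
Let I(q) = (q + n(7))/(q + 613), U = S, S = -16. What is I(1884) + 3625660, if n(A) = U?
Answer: 9053274888/2497 ≈ 3.6257e+6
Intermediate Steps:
U = -16
n(A) = -16
I(q) = (-16 + q)/(613 + q) (I(q) = (q - 16)/(q + 613) = (-16 + q)/(613 + q))
I(1884) + 3625660 = (-16 + 1884)/(613 + 1884) + 3625660 = 1868/2497 + 3625660 = 9053274888/2497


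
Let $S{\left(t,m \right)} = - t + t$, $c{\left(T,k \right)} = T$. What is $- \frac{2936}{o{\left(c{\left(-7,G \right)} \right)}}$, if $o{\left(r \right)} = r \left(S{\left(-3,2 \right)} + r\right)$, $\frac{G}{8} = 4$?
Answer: $- \frac{2936}{49} \approx -59.918$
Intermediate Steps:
$G = 32$ ($G = 8 \cdot 4 = 32$)
$S{\left(t,m \right)} = 0$
$o{\left(r \right)} = r^{2}$ ($o{\left(r \right)} = r \left(0 + r\right) = r r = r^{2}$)
$- \frac{2936}{o{\left(c{\left(-7,G \right)} \right)}} = - \frac{2936}{\left(-7\right)^{2}} = - \frac{2936}{49}$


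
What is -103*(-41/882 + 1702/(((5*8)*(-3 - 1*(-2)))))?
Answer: 38697203/8820 ≈ 4387.4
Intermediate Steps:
-103*(-41/882 + 1702/(((5*8)*(-3 - 1*(-2))))) = -103*(-41*1/882 + 1702/((40*(-3 + 2)))) = -103*(-41/882 + 1702/((40*(-1)))) = -103*(-41/882 + 1702/(-40)) = -103*(-41/882 + 1702*(-1/40)) = -103*(-41/882 - 851/20) = -103*(-375701/8820) = 38697203/8820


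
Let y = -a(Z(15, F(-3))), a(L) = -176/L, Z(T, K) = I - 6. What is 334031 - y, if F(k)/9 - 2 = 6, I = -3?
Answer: 3006455/9 ≈ 3.3405e+5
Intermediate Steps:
F(k) = 72 (F(k) = 18 + 9*6 = 18 + 54 = 72)
Z(T, K) = -9 (Z(T, K) = -3 - 6 = -9)
y = -176/9 (y = -(-176)/(-9) = -(-176)*(-1)/9 = -1*176/9 = -176/9 ≈ -19.556)
334031 - y = 334031 - 1*(-176/9) = 334031 + 176/9 = 3006455/9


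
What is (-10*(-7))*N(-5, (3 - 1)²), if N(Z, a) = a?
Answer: 280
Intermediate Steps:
(-10*(-7))*N(-5, (3 - 1)²) = (-10*(-7))*(3 - 1)² = 70*2² = 70*4 = 280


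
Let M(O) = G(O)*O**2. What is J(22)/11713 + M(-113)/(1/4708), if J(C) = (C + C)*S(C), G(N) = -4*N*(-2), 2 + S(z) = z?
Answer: -636546178056624/11713 ≈ -5.4345e+10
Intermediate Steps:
S(z) = -2 + z
G(N) = 8*N
J(C) = 2*C*(-2 + C) (J(C) = (C + C)*(-2 + C) = (2*C)*(-2 + C) = 2*C*(-2 + C))
M(O) = 8*O**3 (M(O) = (8*O)*O**2 = 8*O**3)
J(22)/11713 + M(-113)/(1/4708) = (2*22*(-2 + 22))/11713 + (8*(-113)**3)/(1/4708) = (2*22*20)*(1/11713) + (8*(-1442897))/(1/4708) = 880*(1/11713) - 11543176*4708 = 880/11713 - 54345272608 = -636546178056624/11713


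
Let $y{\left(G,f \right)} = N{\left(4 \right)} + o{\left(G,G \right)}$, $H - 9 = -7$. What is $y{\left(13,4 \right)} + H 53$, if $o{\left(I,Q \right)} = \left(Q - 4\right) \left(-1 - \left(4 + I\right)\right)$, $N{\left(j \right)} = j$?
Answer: $-52$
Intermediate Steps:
$H = 2$ ($H = 9 - 7 = 2$)
$o{\left(I,Q \right)} = \left(-5 - I\right) \left(-4 + Q\right)$ ($o{\left(I,Q \right)} = \left(-4 + Q\right) \left(-5 - I\right) = \left(-5 - I\right) \left(-4 + Q\right)$)
$y{\left(G,f \right)} = 24 - G - G^{2}$ ($y{\left(G,f \right)} = 4 + \left(20 - 5 G + 4 G - G G\right) = 4 + \left(20 - 5 G + 4 G - G^{2}\right) = 4 - \left(-20 + G + G^{2}\right) = 24 - G - G^{2}$)
$y{\left(13,4 \right)} + H 53 = \left(24 - 13 - 13^{2}\right) + 2 \cdot 53 = \left(24 - 13 - 169\right) + 106 = -158 + 106 = -52$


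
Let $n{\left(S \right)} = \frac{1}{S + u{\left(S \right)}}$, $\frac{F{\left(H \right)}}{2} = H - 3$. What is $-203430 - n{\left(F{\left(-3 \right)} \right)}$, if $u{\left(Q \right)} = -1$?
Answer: $- \frac{2644589}{13} \approx -2.0343 \cdot 10^{5}$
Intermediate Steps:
$F{\left(H \right)} = -6 + 2 H$ ($F{\left(H \right)} = 2 \left(H - 3\right) = 2 \left(-3 + H\right) = -6 + 2 H$)
$n{\left(S \right)} = \frac{1}{-1 + S}$ ($n{\left(S \right)} = \frac{1}{S - 1} = \frac{1}{-1 + S}$)
$-203430 - n{\left(F{\left(-3 \right)} \right)} = -203430 - \frac{1}{-1 + \left(-6 + 2 \left(-3\right)\right)} = -203430 - \frac{1}{-1 - 12} = -203430 - \frac{1}{-13} = -203430 - - \frac{1}{13} = -203430 + \frac{1}{13} = - \frac{2644589}{13}$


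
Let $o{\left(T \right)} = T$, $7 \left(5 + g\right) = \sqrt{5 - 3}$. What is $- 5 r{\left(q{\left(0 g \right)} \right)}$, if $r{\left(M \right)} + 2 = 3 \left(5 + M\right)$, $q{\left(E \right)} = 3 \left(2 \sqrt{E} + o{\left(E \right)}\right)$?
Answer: $-65$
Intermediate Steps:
$g = -5 + \frac{\sqrt{2}}{7}$ ($g = -5 + \frac{\sqrt{5 - 3}}{7} = -5 + \frac{\sqrt{2}}{7} \approx -4.798$)
$q{\left(E \right)} = 3 E + 6 \sqrt{E}$ ($q{\left(E \right)} = 3 \left(2 \sqrt{E} + E\right) = 3 \left(E + 2 \sqrt{E}\right) = 3 E + 6 \sqrt{E}$)
$r{\left(M \right)} = 13 + 3 M$ ($r{\left(M \right)} = -2 + 3 \left(5 + M\right) = -2 + \left(15 + 3 M\right) = 13 + 3 M$)
$- 5 r{\left(q{\left(0 g \right)} \right)} = - 5 \left(13 + 3 \left(3 \cdot 0 \left(-5 + \frac{\sqrt{2}}{7}\right) + 6 \sqrt{0 \left(-5 + \frac{\sqrt{2}}{7}\right)}\right)\right) = - 5 \left(13 + 3 \left(3 \cdot 0 + 6 \sqrt{0}\right)\right) = - 5 \left(13 + 3 \left(0 + 6 \cdot 0\right)\right) = - 5 \left(13 + 3 \left(0 + 0\right)\right) = - 5 \left(13 + 3 \cdot 0\right) = - 5 \left(13 + 0\right) = \left(-5\right) 13 = -65$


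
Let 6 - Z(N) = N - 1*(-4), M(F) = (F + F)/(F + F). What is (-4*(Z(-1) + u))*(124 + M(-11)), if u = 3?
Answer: -3000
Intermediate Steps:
M(F) = 1 (M(F) = (2*F)/((2*F)) = (2*F)*(1/(2*F)) = 1)
Z(N) = 2 - N (Z(N) = 6 - (N - 1*(-4)) = 6 - (N + 4) = 6 - (4 + N) = 6 + (-4 - N) = 2 - N)
(-4*(Z(-1) + u))*(124 + M(-11)) = (-4*((2 - 1*(-1)) + 3))*(124 + 1) = -4*((2 + 1) + 3)*125 = -4*(3 + 3)*125 = -4*6*125 = -24*125 = -3000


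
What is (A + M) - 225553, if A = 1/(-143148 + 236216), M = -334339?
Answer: -52108028655/93068 ≈ -5.5989e+5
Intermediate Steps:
A = 1/93068 ≈ 1.0745e-5
(A + M) - 225553 = (1/93068 - 334339) - 225553 = -31116262051/93068 - 225553 = -52108028655/93068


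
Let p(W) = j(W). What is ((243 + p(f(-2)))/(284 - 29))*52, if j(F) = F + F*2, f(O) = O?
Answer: 4108/85 ≈ 48.329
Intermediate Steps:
j(F) = 3*F (j(F) = F + 2*F = 3*F)
p(W) = 3*W
((243 + p(f(-2)))/(284 - 29))*52 = ((243 + 3*(-2))/(284 - 29))*52 = ((243 - 6)/255)*52 = (237*(1/255))*52 = (79/85)*52 = 4108/85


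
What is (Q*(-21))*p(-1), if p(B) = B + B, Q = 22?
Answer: 924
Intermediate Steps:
p(B) = 2*B
(Q*(-21))*p(-1) = (22*(-21))*(2*(-1)) = -462*(-2) = 924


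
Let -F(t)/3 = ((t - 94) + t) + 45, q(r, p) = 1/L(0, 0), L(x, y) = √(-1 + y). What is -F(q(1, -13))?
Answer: -147 - 6*I ≈ -147.0 - 6.0*I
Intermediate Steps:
q(r, p) = -I (q(r, p) = 1/(√(-1 + 0)) = 1/(√(-1)) = 1/I = -I)
F(t) = 147 - 6*t (F(t) = -3*(((t - 94) + t) + 45) = -3*(((-94 + t) + t) + 45) = -3*((-94 + 2*t) + 45) = -3*(-49 + 2*t) = 147 - 6*t)
-F(q(1, -13)) = -(147 - (-6)*I) = -(147 + 6*I) = -147 - 6*I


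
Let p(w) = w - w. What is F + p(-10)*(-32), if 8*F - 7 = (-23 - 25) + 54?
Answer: 13/8 ≈ 1.6250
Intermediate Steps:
p(w) = 0
F = 13/8 (F = 7/8 + ((-23 - 25) + 54)/8 = 7/8 + (-48 + 54)/8 = 7/8 + (⅛)*6 = 7/8 + ¾ = 13/8 ≈ 1.6250)
F + p(-10)*(-32) = 13/8 + 0*(-32) = 13/8 + 0 = 13/8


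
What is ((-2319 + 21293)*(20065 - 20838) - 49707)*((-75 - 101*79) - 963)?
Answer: 132699663353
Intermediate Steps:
((-2319 + 21293)*(20065 - 20838) - 49707)*((-75 - 101*79) - 963) = (18974*(-773) - 49707)*((-75 - 7979) - 963) = (-14666902 - 49707)*(-8054 - 963) = -14716609*(-9017) = 132699663353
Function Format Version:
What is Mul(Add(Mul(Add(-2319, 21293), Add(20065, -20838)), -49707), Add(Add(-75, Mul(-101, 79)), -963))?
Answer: 132699663353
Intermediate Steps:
Mul(Add(Mul(Add(-2319, 21293), Add(20065, -20838)), -49707), Add(Add(-75, Mul(-101, 79)), -963)) = Mul(Add(Mul(18974, -773), -49707), Add(Add(-75, -7979), -963)) = Mul(Add(-14666902, -49707), Add(-8054, -963)) = Mul(-14716609, -9017) = 132699663353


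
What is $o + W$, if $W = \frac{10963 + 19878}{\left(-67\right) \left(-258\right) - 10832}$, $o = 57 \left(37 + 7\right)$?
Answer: $\frac{16217473}{6454} \approx 2512.8$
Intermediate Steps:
$o = 2508$ ($o = 57 \cdot 44 = 2508$)
$W = \frac{30841}{6454}$ ($W = \frac{30841}{17286 - 10832} = \frac{30841}{6454} \approx 4.7786$)
$o + W = 2508 + \frac{30841}{6454} = \frac{16217473}{6454}$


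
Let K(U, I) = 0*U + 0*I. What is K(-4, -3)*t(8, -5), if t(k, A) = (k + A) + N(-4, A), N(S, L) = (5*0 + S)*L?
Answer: 0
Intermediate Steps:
N(S, L) = L*S (N(S, L) = (0 + S)*L = S*L = L*S)
t(k, A) = k - 3*A (t(k, A) = (k + A) + A*(-4) = (A + k) - 4*A = k - 3*A)
K(U, I) = 0 (K(U, I) = 0 + 0 = 0)
K(-4, -3)*t(8, -5) = 0*(8 - 3*(-5)) = 0*(8 + 15) = 0*23 = 0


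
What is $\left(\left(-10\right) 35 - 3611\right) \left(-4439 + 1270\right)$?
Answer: $12552409$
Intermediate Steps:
$\left(\left(-10\right) 35 - 3611\right) \left(-4439 + 1270\right) = \left(-350 - 3611\right) \left(-3169\right) = \left(-3961\right) \left(-3169\right) = 12552409$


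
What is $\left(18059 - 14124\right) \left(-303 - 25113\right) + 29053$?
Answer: $-99982907$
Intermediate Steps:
$\left(18059 - 14124\right) \left(-303 - 25113\right) + 29053 = 3935 \left(-25416\right) + 29053 = -100011960 + 29053 = -99982907$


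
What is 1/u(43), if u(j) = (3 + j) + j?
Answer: 1/89 ≈ 0.011236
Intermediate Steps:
u(j) = 3 + 2*j
1/u(43) = 1/(3 + 2*43) = 1/(3 + 86) = 1/89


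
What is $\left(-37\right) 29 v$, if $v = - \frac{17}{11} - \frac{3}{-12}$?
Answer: $\frac{61161}{44} \approx 1390.0$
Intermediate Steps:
$v = - \frac{57}{44}$ ($v = \left(-17\right) \frac{1}{11} - - \frac{1}{4} = - \frac{17}{11} + \frac{1}{4} = - \frac{57}{44} \approx -1.2955$)
$\left(-37\right) 29 v = \left(-37\right) 29 \left(- \frac{57}{44}\right) = \left(-1073\right) \left(- \frac{57}{44}\right) = \frac{61161}{44}$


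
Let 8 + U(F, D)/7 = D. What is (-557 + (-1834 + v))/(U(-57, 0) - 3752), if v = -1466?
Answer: 551/544 ≈ 1.0129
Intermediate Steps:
U(F, D) = -56 + 7*D
(-557 + (-1834 + v))/(U(-57, 0) - 3752) = (-557 + (-1834 - 1466))/((-56 + 7*0) - 3752) = (-557 - 3300)/((-56 + 0) - 3752) = -3857/(-56 - 3752) = -3857/(-3808) = -3857*(-1/3808) = 551/544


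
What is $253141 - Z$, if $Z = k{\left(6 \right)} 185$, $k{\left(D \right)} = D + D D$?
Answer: $245371$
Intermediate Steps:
$k{\left(D \right)} = D + D^{2}$
$Z = 7770$ ($Z = 6 \left(1 + 6\right) 185 = 6 \cdot 7 \cdot 185 = 42 \cdot 185 = 7770$)
$253141 - Z = 253141 - 7770 = 245371$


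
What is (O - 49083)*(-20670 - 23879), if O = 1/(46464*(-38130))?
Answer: 3873936156105609989/1771672320 ≈ 2.1866e+9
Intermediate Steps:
O = -1/1771672320 (O = (1/46464)*(-1/38130) = -1/1771672320 ≈ -5.6444e-10)
(O - 49083)*(-20670 - 23879) = (-1/1771672320 - 49083)*(-20670 - 23879) = -86958992482561/1771672320*(-44549) = 3873936156105609989/1771672320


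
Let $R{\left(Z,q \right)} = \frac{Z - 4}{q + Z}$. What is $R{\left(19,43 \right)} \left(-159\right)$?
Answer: $- \frac{2385}{62} \approx -38.468$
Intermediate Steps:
$R{\left(Z,q \right)} = \frac{-4 + Z}{Z + q}$
$R{\left(19,43 \right)} \left(-159\right) = \frac{-4 + 19}{19 + 43} \left(-159\right) = \frac{1}{62} \cdot 15 \left(-159\right) = \frac{15}{62} \left(-159\right) = - \frac{2385}{62}$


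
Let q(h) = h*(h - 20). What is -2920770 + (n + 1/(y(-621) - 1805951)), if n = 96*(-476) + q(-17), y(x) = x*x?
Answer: -4212407949471/1420310 ≈ -2.9658e+6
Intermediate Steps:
q(h) = h*(-20 + h)
y(x) = x²
n = -45067 (n = 96*(-476) - 17*(-20 - 17) = -45696 - 17*(-37) = -45696 + 629 = -45067)
-2920770 + (n + 1/(y(-621) - 1805951)) = -2920770 + (-45067 + 1/((-621)² - 1805951)) = -2920770 + (-45067 + 1/(385641 - 1805951)) = -2920770 + (-45067 + 1/(-1420310)) = -2920770 + (-45067 - 1/1420310) = -2920770 - 64009110771/1420310 = -4212407949471/1420310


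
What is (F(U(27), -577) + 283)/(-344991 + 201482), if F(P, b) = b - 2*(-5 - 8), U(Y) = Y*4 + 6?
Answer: 268/143509 ≈ 0.0018675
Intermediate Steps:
U(Y) = 6 + 4*Y (U(Y) = 4*Y + 6 = 6 + 4*Y)
F(P, b) = 26 + b (F(P, b) = b - 2*(-13) = b - 1*(-26) = b + 26 = 26 + b)
(F(U(27), -577) + 283)/(-344991 + 201482) = ((26 - 577) + 283)/(-344991 + 201482) = (-551 + 283)/(-143509) = -268*(-1/143509) = 268/143509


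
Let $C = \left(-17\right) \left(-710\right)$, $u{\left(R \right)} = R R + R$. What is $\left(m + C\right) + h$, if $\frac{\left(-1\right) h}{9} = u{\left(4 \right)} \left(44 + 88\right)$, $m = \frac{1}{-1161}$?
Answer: $- \frac{13572091}{1161} \approx -11690.0$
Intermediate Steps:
$u{\left(R \right)} = R + R^{2}$ ($u{\left(R \right)} = R^{2} + R = R + R^{2}$)
$C = 12070$
$m = - \frac{1}{1161} \approx -0.00086133$
$h = -23760$ ($h = - 9 \cdot 4 \left(1 + 4\right) \left(44 + 88\right) = - 9 \cdot 4 \cdot 5 \cdot 132 = - 9 \cdot 20 \cdot 132 = \left(-9\right) 2640 = -23760$)
$\left(m + C\right) + h = \left(- \frac{1}{1161} + 12070\right) - 23760 = \frac{14013269}{1161} - 23760 = - \frac{13572091}{1161}$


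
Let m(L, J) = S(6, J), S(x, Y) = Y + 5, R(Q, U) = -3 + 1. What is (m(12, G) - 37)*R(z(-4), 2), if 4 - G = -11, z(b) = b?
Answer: 34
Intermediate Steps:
G = 15 (G = 4 - 1*(-11) = 4 + 11 = 15)
R(Q, U) = -2
S(x, Y) = 5 + Y
m(L, J) = 5 + J
(m(12, G) - 37)*R(z(-4), 2) = ((5 + 15) - 37)*(-2) = (20 - 37)*(-2) = -17*(-2) = 34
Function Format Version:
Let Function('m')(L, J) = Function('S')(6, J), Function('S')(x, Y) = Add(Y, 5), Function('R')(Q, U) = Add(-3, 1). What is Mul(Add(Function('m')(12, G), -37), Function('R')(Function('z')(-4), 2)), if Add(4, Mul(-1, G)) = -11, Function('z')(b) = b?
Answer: 34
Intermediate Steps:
G = 15 (G = Add(4, Mul(-1, -11)) = Add(4, 11) = 15)
Function('R')(Q, U) = -2
Function('S')(x, Y) = Add(5, Y)
Function('m')(L, J) = Add(5, J)
Mul(Add(Function('m')(12, G), -37), Function('R')(Function('z')(-4), 2)) = Mul(Add(Add(5, 15), -37), -2) = Mul(Add(20, -37), -2) = Mul(-17, -2) = 34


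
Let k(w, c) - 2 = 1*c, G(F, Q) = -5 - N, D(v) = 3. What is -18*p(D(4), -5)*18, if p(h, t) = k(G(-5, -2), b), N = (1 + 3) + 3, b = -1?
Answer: -324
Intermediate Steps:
N = 7 (N = 4 + 3 = 7)
G(F, Q) = -12 (G(F, Q) = -5 - 1*7 = -5 - 7 = -12)
k(w, c) = 2 + c (k(w, c) = 2 + 1*c = 2 + c)
p(h, t) = 1 (p(h, t) = 2 - 1 = 1)
-18*p(D(4), -5)*18 = -18*1*18 = -18*18 = -324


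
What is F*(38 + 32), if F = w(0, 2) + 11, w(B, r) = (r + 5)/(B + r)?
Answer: 1015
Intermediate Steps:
w(B, r) = (5 + r)/(B + r)
F = 29/2 (F = (5 + 2)/(0 + 2) + 11 = 7/2 + 11 = 29/2 ≈ 14.500)
F*(38 + 32) = 29*(38 + 32)/2 = (29/2)*70 = 1015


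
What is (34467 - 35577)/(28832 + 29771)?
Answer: -1110/58603 ≈ -0.018941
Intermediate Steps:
(34467 - 35577)/(28832 + 29771) = -1110/58603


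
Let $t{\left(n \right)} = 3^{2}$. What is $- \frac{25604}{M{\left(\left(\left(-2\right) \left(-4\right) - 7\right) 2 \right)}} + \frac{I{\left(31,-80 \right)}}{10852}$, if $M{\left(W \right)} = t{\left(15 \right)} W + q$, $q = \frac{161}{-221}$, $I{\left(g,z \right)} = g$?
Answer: $- \frac{61405750041}{41422084} \approx -1482.4$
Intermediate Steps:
$t{\left(n \right)} = 9$
$q = - \frac{161}{221}$ ($q = 161 \left(- \frac{1}{221}\right) = - \frac{161}{221} \approx -0.72851$)
$M{\left(W \right)} = - \frac{161}{221} + 9 W$ ($M{\left(W \right)} = 9 W - \frac{161}{221} = - \frac{161}{221} + 9 W$)
$- \frac{25604}{M{\left(\left(\left(-2\right) \left(-4\right) - 7\right) 2 \right)}} + \frac{I{\left(31,-80 \right)}}{10852} = - \frac{25604}{- \frac{161}{221} + 9 \left(\left(-2\right) \left(-4\right) - 7\right) 2} + \frac{31}{10852} = - \frac{25604}{- \frac{161}{221} + 9 \left(8 - 7\right) 2} + 31 \cdot \frac{1}{10852} = - \frac{25604}{- \frac{161}{221} + 9 \cdot 1 \cdot 2} + \frac{31}{10852} = - \frac{25604}{- \frac{161}{221} + 9 \cdot 2} + \frac{31}{10852} = - \frac{25604}{- \frac{161}{221} + 18} + \frac{31}{10852} = - \frac{25604}{\frac{3817}{221}} + \frac{31}{10852} = \left(-25604\right) \frac{221}{3817} + \frac{31}{10852} = - \frac{5658484}{3817} + \frac{31}{10852} = - \frac{61405750041}{41422084}$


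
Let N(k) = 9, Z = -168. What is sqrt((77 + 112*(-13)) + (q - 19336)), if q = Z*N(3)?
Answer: I*sqrt(22227) ≈ 149.09*I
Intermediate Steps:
q = -1512 (q = -168*9 = -1512)
sqrt((77 + 112*(-13)) + (q - 19336)) = sqrt((77 + 112*(-13)) + (-1512 - 19336)) = sqrt((77 - 1456) - 20848) = sqrt(-1379 - 20848) = sqrt(-22227) = I*sqrt(22227)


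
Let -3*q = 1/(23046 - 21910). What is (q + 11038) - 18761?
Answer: -26319985/3408 ≈ -7723.0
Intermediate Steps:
q = -1/3408 (q = -1/(3*(23046 - 21910)) = -⅓/1136 = -⅓*1/1136 = -1/3408 ≈ -0.00029343)
(q + 11038) - 18761 = (-1/3408 + 11038) - 18761 = 37617503/3408 - 18761 = -26319985/3408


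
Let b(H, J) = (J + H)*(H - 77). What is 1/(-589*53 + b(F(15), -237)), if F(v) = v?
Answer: -1/17453 ≈ -5.7297e-5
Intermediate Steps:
b(H, J) = (-77 + H)*(H + J) (b(H, J) = (H + J)*(-77 + H) = (-77 + H)*(H + J))
1/(-589*53 + b(F(15), -237)) = 1/(-589*53 + (15² - 77*15 - 77*(-237) + 15*(-237))) = 1/(-31217 + (225 - 1155 + 18249 - 3555)) = 1/(-31217 + 13764) = 1/(-17453) = -1/17453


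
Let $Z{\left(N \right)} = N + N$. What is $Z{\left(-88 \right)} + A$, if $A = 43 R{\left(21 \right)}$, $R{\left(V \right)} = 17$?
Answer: $555$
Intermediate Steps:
$Z{\left(N \right)} = 2 N$
$A = 731$ ($A = 43 \cdot 17 = 731$)
$Z{\left(-88 \right)} + A = 2 \left(-88\right) + 731 = -176 + 731 = 555$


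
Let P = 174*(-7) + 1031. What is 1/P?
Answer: -1/187 ≈ -0.0053476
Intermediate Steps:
P = -187 (P = -1218 + 1031 = -187)
1/P = 1/(-187) = -1/187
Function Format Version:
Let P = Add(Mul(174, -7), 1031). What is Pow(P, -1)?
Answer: Rational(-1, 187) ≈ -0.0053476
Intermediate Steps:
P = -187 (P = Add(-1218, 1031) = -187)
Pow(P, -1) = Pow(-187, -1) = Rational(-1, 187)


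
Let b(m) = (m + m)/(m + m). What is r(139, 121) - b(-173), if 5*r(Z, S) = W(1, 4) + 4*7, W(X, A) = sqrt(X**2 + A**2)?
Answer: 23/5 + sqrt(17)/5 ≈ 5.4246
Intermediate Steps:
W(X, A) = sqrt(A**2 + X**2)
r(Z, S) = 28/5 + sqrt(17)/5 (r(Z, S) = (sqrt(4**2 + 1**2) + 4*7)/5 = (sqrt(16 + 1) + 28)/5 = (sqrt(17) + 28)/5 = (28 + sqrt(17))/5 = 28/5 + sqrt(17)/5)
b(m) = 1 (b(m) = (2*m)/((2*m)) = (2*m)*(1/(2*m)) = 1)
r(139, 121) - b(-173) = (28/5 + sqrt(17)/5) - 1*1 = (28/5 + sqrt(17)/5) - 1 = 23/5 + sqrt(17)/5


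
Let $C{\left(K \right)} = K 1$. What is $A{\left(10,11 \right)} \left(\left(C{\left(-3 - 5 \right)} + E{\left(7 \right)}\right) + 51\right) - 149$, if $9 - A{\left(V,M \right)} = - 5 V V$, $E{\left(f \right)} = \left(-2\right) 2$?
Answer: $19702$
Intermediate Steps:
$E{\left(f \right)} = -4$
$C{\left(K \right)} = K$
$A{\left(V,M \right)} = 9 + 5 V^{2}$ ($A{\left(V,M \right)} = 9 - - 5 V V = 9 - - 5 V^{2} = 9 + 5 V^{2}$)
$A{\left(10,11 \right)} \left(\left(C{\left(-3 - 5 \right)} + E{\left(7 \right)}\right) + 51\right) - 149 = \left(9 + 5 \cdot 10^{2}\right) \left(\left(\left(-3 - 5\right) - 4\right) + 51\right) - 149 = \left(9 + 5 \cdot 100\right) \left(\left(-8 - 4\right) + 51\right) - 149 = \left(9 + 500\right) \left(-12 + 51\right) - 149 = 509 \cdot 39 - 149 = 19851 - 149 = 19702$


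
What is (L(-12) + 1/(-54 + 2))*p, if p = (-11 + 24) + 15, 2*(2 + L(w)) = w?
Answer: -2919/13 ≈ -224.54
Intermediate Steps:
L(w) = -2 + w/2
p = 28 (p = 13 + 15 = 28)
(L(-12) + 1/(-54 + 2))*p = ((-2 + (½)*(-12)) + 1/(-54 + 2))*28 = ((-2 - 6) + 1/(-52))*28 = (-8 - 1/52)*28 = -417/52*28 = -2919/13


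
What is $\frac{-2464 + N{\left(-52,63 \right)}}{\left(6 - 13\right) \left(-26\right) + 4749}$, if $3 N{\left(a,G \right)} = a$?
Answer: $- \frac{7444}{14793} \approx -0.50321$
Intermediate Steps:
$N{\left(a,G \right)} = \frac{a}{3}$
$\frac{-2464 + N{\left(-52,63 \right)}}{\left(6 - 13\right) \left(-26\right) + 4749} = \frac{-2464 + \frac{1}{3} \left(-52\right)}{\left(6 - 13\right) \left(-26\right) + 4749} = \frac{-2464 - \frac{52}{3}}{\left(-7\right) \left(-26\right) + 4749} = - \frac{7444}{3 \left(182 + 4749\right)} = - \frac{7444}{3 \cdot 4931} = \left(- \frac{7444}{3}\right) \frac{1}{4931} = - \frac{7444}{14793}$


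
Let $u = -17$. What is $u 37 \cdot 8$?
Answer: $-5032$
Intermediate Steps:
$u 37 \cdot 8 = \left(-17\right) 37 \cdot 8 = \left(-629\right) 8 = -5032$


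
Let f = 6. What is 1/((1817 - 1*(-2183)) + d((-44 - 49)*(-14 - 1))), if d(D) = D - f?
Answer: 1/5389 ≈ 0.00018556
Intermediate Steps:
d(D) = -6 + D (d(D) = D - 1*6 = D - 6 = -6 + D)
1/((1817 - 1*(-2183)) + d((-44 - 49)*(-14 - 1))) = 1/((1817 - 1*(-2183)) + (-6 + (-44 - 49)*(-14 - 1))) = 1/((1817 + 2183) + (-6 - 93*(-15))) = 1/(4000 + (-6 + 1395)) = 1/(4000 + 1389) = 1/5389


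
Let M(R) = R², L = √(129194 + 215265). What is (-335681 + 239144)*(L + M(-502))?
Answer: -24327710148 - 96537*√344459 ≈ -2.4384e+10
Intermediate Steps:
L = √344459 ≈ 586.91
(-335681 + 239144)*(L + M(-502)) = (-335681 + 239144)*(√344459 + (-502)²) = -96537*(√344459 + 252004) = -96537*(252004 + √344459) = -24327710148 - 96537*√344459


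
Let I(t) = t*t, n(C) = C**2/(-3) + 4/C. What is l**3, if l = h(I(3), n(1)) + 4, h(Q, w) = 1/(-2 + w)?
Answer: 12167/125 ≈ 97.336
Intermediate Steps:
n(C) = 4/C - C**2/3 (n(C) = C**2*(-1/3) + 4/C = -C**2/3 + 4/C = 4/C - C**2/3)
I(t) = t**2
l = 23/5 (l = 1/(-2 + (1/3)*(12 - 1*1**3)/1) + 4 = 1/(-2 + (1/3)*1*(12 - 1*1)) + 4 = 1/(-2 + (1/3)*1*(12 - 1)) + 4 = 1/(-2 + (1/3)*1*11) + 4 = 1/(-2 + 11/3) + 4 = 1/(5/3) + 4 = 3/5 + 4 = 23/5 ≈ 4.6000)
l**3 = (23/5)**3 = 12167/125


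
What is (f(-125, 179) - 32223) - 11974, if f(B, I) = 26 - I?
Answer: -44350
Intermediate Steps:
(f(-125, 179) - 32223) - 11974 = ((26 - 1*179) - 32223) - 11974 = ((26 - 179) - 32223) - 11974 = (-153 - 32223) - 11974 = -32376 - 11974 = -44350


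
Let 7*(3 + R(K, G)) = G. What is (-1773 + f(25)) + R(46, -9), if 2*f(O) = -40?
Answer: -12581/7 ≈ -1797.3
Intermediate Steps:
f(O) = -20 (f(O) = (½)*(-40) = -20)
R(K, G) = -3 + G/7
(-1773 + f(25)) + R(46, -9) = (-1773 - 20) + (-3 + (⅐)*(-9)) = -1793 + (-3 - 9/7) = -1793 - 30/7 = -12581/7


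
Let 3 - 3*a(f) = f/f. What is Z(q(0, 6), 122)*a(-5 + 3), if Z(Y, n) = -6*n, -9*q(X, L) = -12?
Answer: -488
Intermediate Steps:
q(X, L) = 4/3 (q(X, L) = -⅑*(-12) = 4/3)
a(f) = ⅔ (a(f) = 1 - f/(3*f) = 1 - ⅓*1 = 1 - ⅓ = ⅔)
Z(q(0, 6), 122)*a(-5 + 3) = -6*122*(⅔) = -732*⅔ = -488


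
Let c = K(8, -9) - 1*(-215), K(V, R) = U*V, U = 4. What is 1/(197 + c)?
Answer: 1/444 ≈ 0.0022523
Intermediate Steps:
K(V, R) = 4*V
c = 247 (c = 4*8 - 1*(-215) = 32 + 215 = 247)
1/(197 + c) = 1/(197 + 247) = 1/444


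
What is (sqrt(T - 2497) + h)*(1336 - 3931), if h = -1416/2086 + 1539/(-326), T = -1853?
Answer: 4764381075/340018 - 12975*I*sqrt(174) ≈ 14012.0 - 1.7115e+5*I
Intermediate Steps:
h = -1835985/340018 (h = -1416*1/2086 + 1539*(-1/326) = -708/1043 - 1539/326 = -1835985/340018 ≈ -5.3997)
(sqrt(T - 2497) + h)*(1336 - 3931) = (sqrt(-1853 - 2497) - 1835985/340018)*(1336 - 3931) = (sqrt(-4350) - 1835985/340018)*(-2595) = (5*I*sqrt(174) - 1835985/340018)*(-2595) = (-1835985/340018 + 5*I*sqrt(174))*(-2595) = 4764381075/340018 - 12975*I*sqrt(174)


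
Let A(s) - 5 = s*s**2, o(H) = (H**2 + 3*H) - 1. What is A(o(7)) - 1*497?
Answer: 328017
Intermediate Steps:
o(H) = -1 + H**2 + 3*H
A(s) = 5 + s**3 (A(s) = 5 + s*s**2 = 5 + s**3)
A(o(7)) - 1*497 = (5 + (-1 + 7**2 + 3*7)**3) - 1*497 = (5 + (-1 + 49 + 21)**3) - 497 = (5 + 69**3) - 497 = (5 + 328509) - 497 = 328514 - 497 = 328017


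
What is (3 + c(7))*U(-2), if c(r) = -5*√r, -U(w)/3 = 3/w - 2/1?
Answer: 63/2 - 105*√7/2 ≈ -107.40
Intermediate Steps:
U(w) = 6 - 9/w (U(w) = -3*(3/w - 2/1) = -3*(3/w - 2*1) = -3*(3/w - 2) = -3*(-2 + 3/w) = 6 - 9/w)
(3 + c(7))*U(-2) = (3 - 5*√7)*(6 - 9/(-2)) = (3 - 5*√7)*(6 - 9*(-½)) = (3 - 5*√7)*(6 + 9/2) = (3 - 5*√7)*(21/2) = 63/2 - 105*√7/2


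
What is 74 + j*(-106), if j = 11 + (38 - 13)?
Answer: -3742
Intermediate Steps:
j = 36 (j = 11 + 25 = 36)
74 + j*(-106) = 74 + 36*(-106) = 74 - 3816 = -3742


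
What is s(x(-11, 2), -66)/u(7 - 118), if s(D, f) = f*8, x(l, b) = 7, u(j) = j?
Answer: 176/37 ≈ 4.7568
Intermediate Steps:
s(D, f) = 8*f
s(x(-11, 2), -66)/u(7 - 118) = (8*(-66))/(7 - 118) = -528/(-111) = -528*(-1/111) = 176/37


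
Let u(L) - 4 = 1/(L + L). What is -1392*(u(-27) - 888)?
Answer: 11074984/9 ≈ 1.2306e+6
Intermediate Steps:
u(L) = 4 + 1/(2*L) (u(L) = 4 + 1/(L + L) = 4 + 1/(2*L))
-1392*(u(-27) - 888) = -1392*((4 + (½)/(-27)) - 888) = -1392*((4 + (½)*(-1/27)) - 888) = -1392*((4 - 1/54) - 888) = -1392*(215/54 - 888) = -1392*(-47737/54) = 11074984/9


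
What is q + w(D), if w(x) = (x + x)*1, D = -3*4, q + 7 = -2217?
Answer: -2248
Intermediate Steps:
q = -2224 (q = -7 - 2217 = -2224)
D = -12
w(x) = 2*x (w(x) = (2*x)*1 = 2*x)
q + w(D) = -2224 + 2*(-12) = -2224 - 24 = -2248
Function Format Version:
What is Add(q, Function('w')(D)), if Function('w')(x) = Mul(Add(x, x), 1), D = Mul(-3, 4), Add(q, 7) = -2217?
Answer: -2248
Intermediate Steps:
q = -2224 (q = Add(-7, -2217) = -2224)
D = -12
Function('w')(x) = Mul(2, x) (Function('w')(x) = Mul(Mul(2, x), 1) = Mul(2, x))
Add(q, Function('w')(D)) = Add(-2224, Mul(2, -12)) = Add(-2224, -24) = -2248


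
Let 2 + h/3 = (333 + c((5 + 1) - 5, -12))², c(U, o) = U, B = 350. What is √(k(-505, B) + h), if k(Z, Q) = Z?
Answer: √334157 ≈ 578.06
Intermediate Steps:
h = 334662 (h = -6 + 3*(333 + ((5 + 1) - 5))² = -6 + 3*(333 + (6 - 5))² = -6 + 3*(333 + 1)² = -6 + 3*334² = -6 + 3*111556 = -6 + 334668 = 334662)
√(k(-505, B) + h) = √(-505 + 334662) = √334157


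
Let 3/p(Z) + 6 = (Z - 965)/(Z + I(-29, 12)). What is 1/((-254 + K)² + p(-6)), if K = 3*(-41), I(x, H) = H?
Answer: 1007/143123885 ≈ 7.0359e-6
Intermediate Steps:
p(Z) = 3/(-6 + (-965 + Z)/(12 + Z)) (p(Z) = 3/(-6 + (Z - 965)/(Z + 12)) = 3/(-6 + (-965 + Z)/(12 + Z)))
K = -123
1/((-254 + K)² + p(-6)) = 1/((-254 - 123)² + 3*(-12 - 1*(-6))/(1037 + 5*(-6))) = 1/((-377)² + 3*(-12 + 6)/(1037 - 30)) = 1/(142129 + 3*(-6)/1007) = 1/(142129 + 3*(1/1007)*(-6)) = 1/(142129 - 18/1007) = 1/(143123885/1007) = 1007/143123885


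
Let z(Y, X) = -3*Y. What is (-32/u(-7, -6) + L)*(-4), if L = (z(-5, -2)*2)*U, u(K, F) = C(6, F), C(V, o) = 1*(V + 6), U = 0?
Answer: 32/3 ≈ 10.667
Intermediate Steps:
C(V, o) = 6 + V (C(V, o) = 1*(6 + V) = 6 + V)
u(K, F) = 12 (u(K, F) = 6 + 6 = 12)
L = 0 (L = (-3*(-5)*2)*0 = (15*2)*0 = 30*0 = 0)
(-32/u(-7, -6) + L)*(-4) = (-32/12 + 0)*(-4) = (-32*1/12 + 0)*(-4) = (-8/3 + 0)*(-4) = -8/3*(-4) = 32/3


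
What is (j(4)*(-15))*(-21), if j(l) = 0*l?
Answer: 0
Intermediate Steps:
j(l) = 0
(j(4)*(-15))*(-21) = (0*(-15))*(-21) = 0*(-21) = 0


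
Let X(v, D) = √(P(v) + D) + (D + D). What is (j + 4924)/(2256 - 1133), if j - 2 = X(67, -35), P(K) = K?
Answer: 4856/1123 + 4*√2/1123 ≈ 4.3292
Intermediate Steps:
X(v, D) = √(D + v) + 2*D (X(v, D) = √(v + D) + (D + D) = √(D + v) + 2*D)
j = -68 + 4*√2 (j = 2 + (√(-35 + 67) + 2*(-35)) = 2 + (√32 - 70) = 2 + (4*√2 - 70) = 2 + (-70 + 4*√2) = -68 + 4*√2 ≈ -62.343)
(j + 4924)/(2256 - 1133) = ((-68 + 4*√2) + 4924)/(2256 - 1133) = (4856 + 4*√2)/1123 = (4856 + 4*√2)*(1/1123) = 4856/1123 + 4*√2/1123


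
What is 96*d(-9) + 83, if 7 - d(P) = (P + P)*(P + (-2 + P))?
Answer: -33805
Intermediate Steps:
d(P) = 7 - 2*P*(-2 + 2*P) (d(P) = 7 - (P + P)*(P + (-2 + P)) = 7 - 2*P*(-2 + 2*P))
96*d(-9) + 83 = 96*(7 - 4*(-9)² + 4*(-9)) + 83 = 96*(7 - 4*81 - 36) + 83 = 96*(7 - 324 - 36) + 83 = 96*(-353) + 83 = -33888 + 83 = -33805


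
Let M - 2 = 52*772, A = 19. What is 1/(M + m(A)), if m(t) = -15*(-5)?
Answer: 1/40221 ≈ 2.4863e-5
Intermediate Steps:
M = 40146 (M = 2 + 52*772 = 2 + 40144 = 40146)
m(t) = 75
1/(M + m(A)) = 1/(40146 + 75) = 1/40221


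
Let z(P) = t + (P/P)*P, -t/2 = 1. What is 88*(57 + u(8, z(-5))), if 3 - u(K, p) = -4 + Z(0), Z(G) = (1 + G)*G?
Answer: 5632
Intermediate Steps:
Z(G) = G*(1 + G)
t = -2 (t = -2*1 = -2)
z(P) = -2 + P (z(P) = -2 + (P/P)*P = -2 + 1*P = -2 + P)
u(K, p) = 7 (u(K, p) = 3 - (-4 + 0*(1 + 0)) = 3 - (-4 + 0*1) = 3 - (-4 + 0) = 3 - 1*(-4) = 3 + 4 = 7)
88*(57 + u(8, z(-5))) = 88*(57 + 7) = 88*64 = 5632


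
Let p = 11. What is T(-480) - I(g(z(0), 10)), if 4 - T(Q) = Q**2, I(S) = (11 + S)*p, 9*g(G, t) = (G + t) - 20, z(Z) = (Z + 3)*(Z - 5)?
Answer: -2074378/9 ≈ -2.3049e+5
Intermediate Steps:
z(Z) = (-5 + Z)*(3 + Z) (z(Z) = (3 + Z)*(-5 + Z) = (-5 + Z)*(3 + Z))
g(G, t) = -20/9 + G/9 + t/9 (g(G, t) = ((G + t) - 20)/9 = (-20 + G + t)/9 = -20/9 + G/9 + t/9)
I(S) = 121 + 11*S (I(S) = (11 + S)*11 = 121 + 11*S)
T(Q) = 4 - Q**2
T(-480) - I(g(z(0), 10)) = (4 - 1*(-480)**2) - (121 + 11*(-20/9 + (-15 + 0**2 - 2*0)/9 + (1/9)*10)) = (4 - 1*230400) - (121 + 11*(-20/9 + (-15 + 0 + 0)/9 + 10/9)) = (4 - 230400) - (121 + 11*(-20/9 + (1/9)*(-15) + 10/9)) = -230396 - (121 + 11*(-20/9 - 5/3 + 10/9)) = -230396 - (121 + 11*(-25/9)) = -230396 - (121 - 275/9) = -230396 - 1*814/9 = -230396 - 814/9 = -2074378/9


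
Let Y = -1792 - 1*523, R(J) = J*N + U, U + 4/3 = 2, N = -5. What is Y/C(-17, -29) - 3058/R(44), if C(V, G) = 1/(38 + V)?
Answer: -15989748/329 ≈ -48601.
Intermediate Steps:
U = ⅔ (U = -4/3 + 2 = ⅔ ≈ 0.66667)
R(J) = ⅔ - 5*J (R(J) = J*(-5) + ⅔ = -5*J + ⅔ = ⅔ - 5*J)
Y = -2315 (Y = -1792 - 523 = -2315)
Y/C(-17, -29) - 3058/R(44) = -2315/(1/(38 - 17)) - 3058/(⅔ - 5*44) = -2315/(1/21) - 3058/(⅔ - 220) = -2315/1/21 - 3058/(-658/3) = -2315*21 - 3058*(-3/658) = -48615 + 4587/329 = -15989748/329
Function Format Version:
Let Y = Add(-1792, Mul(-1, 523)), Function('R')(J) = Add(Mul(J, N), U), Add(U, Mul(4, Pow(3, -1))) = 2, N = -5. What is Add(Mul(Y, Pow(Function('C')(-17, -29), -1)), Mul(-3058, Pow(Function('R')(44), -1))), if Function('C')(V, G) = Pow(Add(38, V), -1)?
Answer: Rational(-15989748, 329) ≈ -48601.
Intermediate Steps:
U = Rational(2, 3) (U = Add(Rational(-4, 3), 2) = Rational(2, 3) ≈ 0.66667)
Function('R')(J) = Add(Rational(2, 3), Mul(-5, J)) (Function('R')(J) = Add(Mul(J, -5), Rational(2, 3)) = Add(Mul(-5, J), Rational(2, 3)) = Add(Rational(2, 3), Mul(-5, J)))
Y = -2315 (Y = Add(-1792, -523) = -2315)
Add(Mul(Y, Pow(Function('C')(-17, -29), -1)), Mul(-3058, Pow(Function('R')(44), -1))) = Add(Mul(-2315, Pow(Pow(Add(38, -17), -1), -1)), Mul(-3058, Pow(Add(Rational(2, 3), Mul(-5, 44)), -1))) = Add(Mul(-2315, Pow(Pow(21, -1), -1)), Mul(-3058, Pow(Add(Rational(2, 3), -220), -1))) = Add(Mul(-2315, Pow(Rational(1, 21), -1)), Mul(-3058, Pow(Rational(-658, 3), -1))) = Add(Mul(-2315, 21), Mul(-3058, Rational(-3, 658))) = Add(-48615, Rational(4587, 329)) = Rational(-15989748, 329)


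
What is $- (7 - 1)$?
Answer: $-6$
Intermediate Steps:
$- (7 - 1) = \left(-1\right) 6 = -6$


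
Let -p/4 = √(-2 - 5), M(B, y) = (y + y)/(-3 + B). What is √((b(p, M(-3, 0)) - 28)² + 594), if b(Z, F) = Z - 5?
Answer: √(1571 + 264*I*√7) ≈ 40.56 + 8.6104*I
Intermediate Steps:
M(B, y) = 2*y/(-3 + B) (M(B, y) = (2*y)/(-3 + B) = 2*y/(-3 + B))
p = -4*I*√7 (p = -4*√(-2 - 5) = -4*I*√7 ≈ -10.583*I)
b(Z, F) = -5 + Z
√((b(p, M(-3, 0)) - 28)² + 594) = √(((-5 - 4*I*√7) - 28)² + 594) = √((-33 - 4*I*√7)² + 594) = √(594 + (-33 - 4*I*√7)²)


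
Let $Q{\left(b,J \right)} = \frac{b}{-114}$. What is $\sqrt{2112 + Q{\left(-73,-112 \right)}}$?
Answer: $\frac{\sqrt{27455874}}{114} \approx 45.963$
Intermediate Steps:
$Q{\left(b,J \right)} = - \frac{b}{114}$ ($Q{\left(b,J \right)} = b \left(- \frac{1}{114}\right) = - \frac{b}{114}$)
$\sqrt{2112 + Q{\left(-73,-112 \right)}} = \sqrt{2112 - - \frac{73}{114}} = \sqrt{2112 + \frac{73}{114}} = \sqrt{\frac{240841}{114}} = \frac{\sqrt{27455874}}{114}$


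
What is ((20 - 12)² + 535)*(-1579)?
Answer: -945821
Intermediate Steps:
((20 - 12)² + 535)*(-1579) = (8² + 535)*(-1579) = (64 + 535)*(-1579) = 599*(-1579) = -945821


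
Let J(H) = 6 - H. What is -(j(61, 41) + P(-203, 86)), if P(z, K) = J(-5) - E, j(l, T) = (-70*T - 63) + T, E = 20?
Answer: 2901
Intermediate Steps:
j(l, T) = -63 - 69*T (j(l, T) = (-63 - 70*T) + T = -63 - 69*T)
P(z, K) = -9 (P(z, K) = (6 - 1*(-5)) - 1*20 = (6 + 5) - 20 = 11 - 20 = -9)
-(j(61, 41) + P(-203, 86)) = -((-63 - 69*41) - 9) = -((-63 - 2829) - 9) = -(-2892 - 9) = -1*(-2901) = 2901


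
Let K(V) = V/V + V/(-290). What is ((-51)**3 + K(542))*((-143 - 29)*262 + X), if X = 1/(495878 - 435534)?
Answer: 10461048218739963/1749976 ≈ 5.9778e+9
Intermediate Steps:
K(V) = 1 - V/290 (K(V) = 1 + V*(-1/290) = 1 - V/290)
X = 1/60344 ≈ 1.6572e-5
((-51)**3 + K(542))*((-143 - 29)*262 + X) = ((-51)**3 + (1 - 1/290*542))*((-143 - 29)*262 + 1/60344) = (-132651 + (1 - 271/145))*(-172*262 + 1/60344) = (-132651 - 126/145)*(-45064 + 1/60344) = -19234521/145*(-2719342015/60344) = 10461048218739963/1749976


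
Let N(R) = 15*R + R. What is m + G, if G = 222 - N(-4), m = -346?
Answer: -60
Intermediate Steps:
N(R) = 16*R
G = 286 (G = 222 - 16*(-4) = 222 - 1*(-64) = 222 + 64 = 286)
m + G = -346 + 286 = -60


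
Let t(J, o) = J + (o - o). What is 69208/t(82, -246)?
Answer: 844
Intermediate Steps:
t(J, o) = J (t(J, o) = J + 0 = J)
69208/t(82, -246) = 69208/82 = 69208*(1/82) = 844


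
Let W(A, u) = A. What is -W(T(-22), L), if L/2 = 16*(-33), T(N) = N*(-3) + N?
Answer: -44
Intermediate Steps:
T(N) = -2*N (T(N) = -3*N + N = -2*N)
L = -1056 (L = 2*(16*(-33)) = 2*(-528) = -1056)
-W(T(-22), L) = -(-2)*(-22) = -1*44 = -44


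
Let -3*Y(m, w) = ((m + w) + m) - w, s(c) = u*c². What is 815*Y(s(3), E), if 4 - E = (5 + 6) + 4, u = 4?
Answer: -19560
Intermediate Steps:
s(c) = 4*c²
E = -11 (E = 4 - ((5 + 6) + 4) = 4 - (11 + 4) = 4 - 1*15 = 4 - 15 = -11)
Y(m, w) = -2*m/3 (Y(m, w) = -(((m + w) + m) - w)/3 = -((w + 2*m) - w)/3 = -2*m/3)
815*Y(s(3), E) = 815*(-8*3²/3) = 815*(-8*9/3) = 815*(-⅔*36) = 815*(-24) = -19560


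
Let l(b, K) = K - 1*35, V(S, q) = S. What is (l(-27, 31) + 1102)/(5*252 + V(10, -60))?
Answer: 549/635 ≈ 0.86457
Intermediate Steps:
l(b, K) = -35 + K (l(b, K) = K - 35 = -35 + K)
(l(-27, 31) + 1102)/(5*252 + V(10, -60)) = ((-35 + 31) + 1102)/(5*252 + 10) = (-4 + 1102)/(1260 + 10) = 1098/1270 = 1098*(1/1270) = 549/635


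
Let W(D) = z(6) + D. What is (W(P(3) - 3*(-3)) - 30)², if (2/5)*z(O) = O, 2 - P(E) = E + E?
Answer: 100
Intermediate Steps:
P(E) = 2 - 2*E (P(E) = 2 - (E + E) = 2 - 2*E)
z(O) = 5*O/2
W(D) = 15 + D (W(D) = (5/2)*6 + D = 15 + D)
(W(P(3) - 3*(-3)) - 30)² = ((15 + ((2 - 2*3) - 3*(-3))) - 30)² = ((15 + ((2 - 6) + 9)) - 30)² = ((15 + (-4 + 9)) - 30)² = ((15 + 5) - 30)² = (20 - 30)² = (-10)² = 100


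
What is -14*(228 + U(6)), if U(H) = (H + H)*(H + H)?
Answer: -5208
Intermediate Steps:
U(H) = 4*H² (U(H) = (2*H)*(2*H) = 4*H²)
-14*(228 + U(6)) = -14*(228 + 4*6²) = -14*(228 + 4*36) = -14*(228 + 144) = -14*372 = -5208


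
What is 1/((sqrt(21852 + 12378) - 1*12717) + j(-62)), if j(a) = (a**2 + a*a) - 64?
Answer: -5093/25904419 - sqrt(34230)/25904419 ≈ -0.00020375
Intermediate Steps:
j(a) = -64 + 2*a**2 (j(a) = (a**2 + a**2) - 64 = 2*a**2 - 64 = -64 + 2*a**2)
1/((sqrt(21852 + 12378) - 1*12717) + j(-62)) = 1/((sqrt(21852 + 12378) - 1*12717) + (-64 + 2*(-62)**2)) = 1/((sqrt(34230) - 12717) + (-64 + 2*3844)) = 1/((-12717 + sqrt(34230)) + (-64 + 7688)) = 1/((-12717 + sqrt(34230)) + 7624) = 1/(-5093 + sqrt(34230))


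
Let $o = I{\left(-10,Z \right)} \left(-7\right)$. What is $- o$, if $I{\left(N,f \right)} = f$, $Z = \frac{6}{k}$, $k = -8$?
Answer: $- \frac{21}{4} \approx -5.25$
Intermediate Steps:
$Z = - \frac{3}{4}$ ($Z = \frac{6}{-8} = 6 \left(- \frac{1}{8}\right) = - \frac{3}{4} \approx -0.75$)
$o = \frac{21}{4}$ ($o = \left(- \frac{3}{4}\right) \left(-7\right) = \frac{21}{4} \approx 5.25$)
$- o = \left(-1\right) \frac{21}{4} = - \frac{21}{4}$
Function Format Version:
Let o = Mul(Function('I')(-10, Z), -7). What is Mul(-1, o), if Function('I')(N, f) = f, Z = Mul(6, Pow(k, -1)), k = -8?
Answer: Rational(-21, 4) ≈ -5.2500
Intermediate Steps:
Z = Rational(-3, 4) (Z = Mul(6, Pow(-8, -1)) = Mul(6, Rational(-1, 8)) = Rational(-3, 4) ≈ -0.75000)
o = Rational(21, 4) (o = Mul(Rational(-3, 4), -7) = Rational(21, 4) ≈ 5.2500)
Mul(-1, o) = Mul(-1, Rational(21, 4)) = Rational(-21, 4)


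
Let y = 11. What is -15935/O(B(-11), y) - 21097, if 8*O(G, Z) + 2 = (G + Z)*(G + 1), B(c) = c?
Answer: 42643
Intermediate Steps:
O(G, Z) = -¼ + (1 + G)*(G + Z)/8 (O(G, Z) = -¼ + ((G + Z)*(G + 1))/8 = -¼ + ((G + Z)*(1 + G))/8 = -¼ + ((1 + G)*(G + Z))/8 = -¼ + (1 + G)*(G + Z)/8)
-15935/O(B(-11), y) - 21097 = -15935/(-¼ + (⅛)*(-11) + (⅛)*11 + (⅛)*(-11)² + (⅛)*(-11)*11) - 21097 = -15935/(-¼ - 11/8 + 11/8 + (⅛)*121 - 121/8) - 21097 = -15935/(-¼ - 11/8 + 11/8 + 121/8 - 121/8) - 21097 = -15935/(-¼) - 21097 = -15935*(-4) - 21097 = 63740 - 21097 = 42643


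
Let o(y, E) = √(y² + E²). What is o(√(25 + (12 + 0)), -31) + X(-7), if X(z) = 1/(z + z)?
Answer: -1/14 + √998 ≈ 31.520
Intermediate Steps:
o(y, E) = √(E² + y²)
X(z) = 1/(2*z)
o(√(25 + (12 + 0)), -31) + X(-7) = √((-31)² + (√(25 + (12 + 0)))²) + (½)/(-7) = √(961 + (√(25 + 12))²) + (½)*(-⅐) = √(961 + (√37)²) - 1/14 = √(961 + 37) - 1/14 = √998 - 1/14 = -1/14 + √998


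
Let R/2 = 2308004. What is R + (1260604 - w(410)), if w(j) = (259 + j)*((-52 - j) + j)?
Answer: 5911400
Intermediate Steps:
R = 4616008 (R = 2*2308004 = 4616008)
w(j) = -13468 - 52*j (w(j) = (259 + j)*(-52) = -13468 - 52*j)
R + (1260604 - w(410)) = 4616008 + (1260604 - (-13468 - 52*410)) = 4616008 + (1260604 - (-13468 - 21320)) = 4616008 + (1260604 - 1*(-34788)) = 4616008 + (1260604 + 34788) = 4616008 + 1295392 = 5911400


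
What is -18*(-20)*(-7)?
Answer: -2520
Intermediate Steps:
-18*(-20)*(-7) = 360*(-7) = -2520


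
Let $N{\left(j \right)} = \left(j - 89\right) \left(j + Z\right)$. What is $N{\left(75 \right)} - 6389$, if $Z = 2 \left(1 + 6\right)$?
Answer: $-7635$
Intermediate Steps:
$Z = 14$ ($Z = 2 \cdot 7 = 14$)
$N{\left(j \right)} = \left(-89 + j\right) \left(14 + j\right)$ ($N{\left(j \right)} = \left(j - 89\right) \left(j + 14\right) = \left(-89 + j\right) \left(14 + j\right)$)
$N{\left(75 \right)} - 6389 = \left(-1246 + 75^{2} - 5625\right) - 6389 = \left(-1246 + 5625 - 5625\right) - 6389 = -1246 - 6389 = -7635$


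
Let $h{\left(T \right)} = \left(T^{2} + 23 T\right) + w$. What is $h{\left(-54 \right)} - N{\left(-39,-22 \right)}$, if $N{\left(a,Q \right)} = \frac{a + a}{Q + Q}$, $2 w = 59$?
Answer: $\frac{18719}{11} \approx 1701.7$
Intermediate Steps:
$w = \frac{59}{2}$ ($w = \frac{1}{2} \cdot 59 = \frac{59}{2} \approx 29.5$)
$N{\left(a,Q \right)} = \frac{a}{Q}$ ($N{\left(a,Q \right)} = \frac{2 a}{2 Q} = 2 a \frac{1}{2 Q} = \frac{a}{Q}$)
$h{\left(T \right)} = \frac{59}{2} + T^{2} + 23 T$ ($h{\left(T \right)} = \left(T^{2} + 23 T\right) + \frac{59}{2} = \frac{59}{2} + T^{2} + 23 T$)
$h{\left(-54 \right)} - N{\left(-39,-22 \right)} = \left(\frac{59}{2} + \left(-54\right)^{2} + 23 \left(-54\right)\right) - - \frac{39}{-22} = \left(\frac{59}{2} + 2916 - 1242\right) - \left(-39\right) \left(- \frac{1}{22}\right) = \frac{3407}{2} - \frac{39}{22} = \frac{18719}{11}$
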